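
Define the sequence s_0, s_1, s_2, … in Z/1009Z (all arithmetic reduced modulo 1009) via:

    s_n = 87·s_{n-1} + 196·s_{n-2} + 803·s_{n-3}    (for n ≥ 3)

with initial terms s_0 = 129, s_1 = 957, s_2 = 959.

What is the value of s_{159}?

984

s_3 = 87·959 + 196·957 + 803·129 = 253
s_4 = 87·253 + 196·959 + 803·957 = 725
s_5 = 87·725 + 196·253 + 803·959 = 874
s_6 = 87·874 + 196·725 + 803·253 = 544
s_7 = 87·544 + 196·874 + 803·725 = 670
s_8 = 87·670 + 196·544 + 803·874 = 5
Continuing the recurrence:
  s_9 = 520;  s_10 = 19;  s_11 = 634;  s_12 = 194;  s_13 = 4;  s_14 = 596
  s_15 = 564;  s_16 = 593;  s_17 = 8;  s_18 = 740;  s_19 = 294;  s_20 = 467
  s_21 = 299;  s_22 = 477;  s_23 = 874;  s_24 = 982;  s_25 = 63;  s_26 = 756
  s_27 = 944;  s_28 = 391;  s_29 = 747;  s_30 = 638;  s_31 = 292;  s_32 = 606
  s_33 = 724;  s_34 = 532;  s_35 = 794;  s_36 = 999;  s_37 = 766;  s_38 = 0
  s_39 = 846;  s_40 = 562;  s_41 = 802;  s_42 = 605;  s_43 = 218;  s_44 = 586
  s_45 = 359;  s_46 = 281;  s_47 = 329;  s_48 = 664;  s_49 = 799;  s_50 = 713
  s_51 = 122;  s_52 = 903;  s_53 = 1000;  s_54 = 732;  s_55 = 9;  s_56 = 813
  s_57 = 405;  s_58 = 10;  s_59 = 555;  s_60 = 112;  s_61 = 429;  s_62 = 440
  s_63 = 410;  s_64 = 239;  s_65 = 423;  s_66 = 194;  s_67 = 102;  s_68 = 120
  s_69 = 558;  s_70 = 604;  s_71 = 981;  s_72 = 1000;  s_73 = 475;  s_74 = 933
  s_75 = 559;  s_76 = 463;  s_77 = 25;  s_78 = 976;  s_79 = 488;  s_80 = 568
  s_81 = 512;  s_82 = 858;  s_83 = 477;  s_84 = 268;  s_85 = 600;  s_86 = 412
  s_87 = 363;  s_88 = 841;  s_89 = 921;  s_90 = 673;  s_91 = 236;  s_92 = 47
  s_93 = 499;  s_94 = 982;  s_95 = 8;  s_96 = 573;  s_97 = 477;  s_98 = 809
  s_99 = 432;  s_100 = 13;  s_101 = 878;  s_102 = 32;  s_103 = 664;  s_104 = 216
  s_105 = 75;  s_106 = 869;  s_107 = 402;  s_108 = 156;  s_109 = 124;  s_110 = 930
  s_111 = 430;  s_112 = 418;  s_113 = 705;  s_114 = 197;  s_115 = 599;  s_116 = 990
  s_117 = 503;  s_118 = 390;  s_119 = 217;  s_120 = 782;  s_121 = 965;  s_122 = 815
  s_123 = 71;  s_124 = 424;  s_125 = 967;  s_126 = 248;  s_127 = 666;  s_128 = 176
  s_129 = 923;  s_130 = 808;  s_131 = 31;  s_132 = 188;  s_133 = 271;  s_134 = 562
  s_135 = 724;  s_136 = 270;  s_137 = 181;  s_138 = 243;  s_139 = 997;  s_140 = 217
  s_141 = 775;  s_142 = 430;  s_143 = 321;  s_144 = 989;  s_145 = 848;  s_146 = 703
  s_147 = 428;  s_148 = 336;  s_149 = 590;  s_150 = 766;  s_151 = 58;  s_152 = 345
  s_153 = 631;  s_154 = 588;  s_155 = 844;  s_156 = 168;  s_157 = 390
s_158 = 87·390 + 196·168 + 803·844 = 957
s_159 = 87·957 + 196·390 + 803·168 = 984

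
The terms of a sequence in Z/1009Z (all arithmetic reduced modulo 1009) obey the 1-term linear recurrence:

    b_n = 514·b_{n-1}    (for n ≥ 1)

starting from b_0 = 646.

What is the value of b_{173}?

b_1 = 514·646 = 83
b_2 = 514·83 = 284
b_3 = 514·284 = 680
b_4 = 514·680 = 406
b_5 = 514·406 = 830
b_6 = 514·830 = 822
b_7 = 514·822 = 746
b_8 = 514·746 = 24
b_9 = 514·24 = 228
b_10 = 514·228 = 148
b_11 = 514·148 = 397
b_12 = 514·397 = 240
b_13 = 514·240 = 262
b_14 = 514·262 = 471
b_15 = 514·471 = 943
b_16 = 514·943 = 382
b_17 = 514·382 = 602
b_18 = 514·602 = 674
b_19 = 514·674 = 349
b_20 = 514·349 = 793
b_21 = 514·793 = 975
b_22 = 514·975 = 686
b_23 = 514·686 = 463
b_24 = 514·463 = 867
b_25 = 514·867 = 669
b_26 = 514·669 = 806
b_27 = 514·806 = 594
b_28 = 514·594 = 598
b_29 = 514·598 = 636
b_30 = 514·636 = 997
b_31 = 514·997 = 895
b_32 = 514·895 = 935
b_33 = 514·935 = 306
b_34 = 514·306 = 889
b_35 = 514·889 = 878
b_36 = 514·878 = 269
b_37 = 514·269 = 33
b_38 = 514·33 = 818
b_39 = 514·818 = 708
b_40 = 514·708 = 672
b_41 = 514·672 = 330
b_42 = 514·330 = 108
b_43 = 514·108 = 17
b_44 = 514·17 = 666
b_45 = 514·666 = 273
b_46 = 514·273 = 71
b_47 = 514·71 = 170
b_48 = 514·170 = 606
b_49 = 514·606 = 712
b_50 = 514·712 = 710
b_51 = 514·710 = 691
b_52 = 514·691 = 6
b_53 = 514·6 = 57
b_54 = 514·57 = 37
b_55 = 514·37 = 856
b_56 = 514·856 = 60
b_57 = 514·60 = 570
b_58 = 514·570 = 370
b_59 = 514·370 = 488
b_60 = 514·488 = 600
b_61 = 514·600 = 655
b_62 = 514·655 = 673
b_63 = 514·673 = 844
b_64 = 514·844 = 955
b_65 = 514·955 = 496
b_66 = 514·496 = 676
b_67 = 514·676 = 368
b_68 = 514·368 = 469
b_69 = 514·469 = 924
b_70 = 514·924 = 706
b_71 = 514·706 = 653
b_72 = 514·653 = 654
b_73 = 514·654 = 159
b_74 = 514·159 = 1006
b_75 = 514·1006 = 476
b_76 = 514·476 = 486
b_77 = 514·486 = 581
b_78 = 514·581 = 979
b_79 = 514·979 = 724
b_80 = 514·724 = 824
b_81 = 514·824 = 765
b_82 = 514·765 = 709
b_83 = 514·709 = 177
b_84 = 514·177 = 168
b_85 = 514·168 = 587
b_86 = 514·587 = 27
b_87 = 514·27 = 761
b_88 = 514·761 = 671
b_89 = 514·671 = 825
b_90 = 514·825 = 270
b_91 = 514·270 = 547
b_92 = 514·547 = 656
b_93 = 514·656 = 178
b_94 = 514·178 = 682
b_95 = 514·682 = 425
b_96 = 514·425 = 506
b_97 = 514·506 = 771
b_98 = 514·771 = 766
b_99 = 514·766 = 214
b_100 = 514·214 = 15
b_101 = 514·15 = 647
b_102 = 514·647 = 597
b_103 = 514·597 = 122
b_104 = 514·122 = 150
b_105 = 514·150 = 416
b_106 = 514·416 = 925
b_107 = 514·925 = 211
b_108 = 514·211 = 491
b_109 = 514·491 = 124
b_110 = 514·124 = 169
b_111 = 514·169 = 92
b_112 = 514·92 = 874
b_113 = 514·874 = 231
b_114 = 514·231 = 681
b_115 = 514·681 = 920
b_116 = 514·920 = 668
b_117 = 514·668 = 292
b_118 = 514·292 = 756
b_119 = 514·756 = 119
b_120 = 514·119 = 626
b_121 = 514·626 = 902
b_122 = 514·902 = 497
b_123 = 514·497 = 181
b_124 = 514·181 = 206
b_125 = 514·206 = 948
b_126 = 514·948 = 934
b_127 = 514·934 = 801
b_128 = 514·801 = 42
b_129 = 514·42 = 399
b_130 = 514·399 = 259
b_131 = 514·259 = 947
b_132 = 514·947 = 420
b_133 = 514·420 = 963
b_134 = 514·963 = 572
b_135 = 514·572 = 389
b_136 = 514·389 = 164
b_137 = 514·164 = 549
b_138 = 514·549 = 675
b_139 = 514·675 = 863
b_140 = 514·863 = 631
b_141 = 514·631 = 445
b_142 = 514·445 = 696
b_143 = 514·696 = 558
b_144 = 514·558 = 256
b_145 = 514·256 = 414
b_146 = 514·414 = 906
b_147 = 514·906 = 535
b_148 = 514·535 = 542
b_149 = 514·542 = 104
b_150 = 514·104 = 988
b_151 = 514·988 = 305
b_152 = 514·305 = 375
b_153 = 514·375 = 31
b_154 = 514·31 = 799
b_155 = 514·799 = 23
b_156 = 514·23 = 723
b_157 = 514·723 = 310
b_158 = 514·310 = 927
b_159 = 514·927 = 230
b_160 = 514·230 = 167
b_161 = 514·167 = 73
b_162 = 514·73 = 189
b_163 = 514·189 = 282
b_164 = 514·282 = 661
b_165 = 514·661 = 730
b_166 = 514·730 = 881
b_167 = 514·881 = 802
b_168 = 514·802 = 556
b_169 = 514·556 = 237
b_170 = 514·237 = 738
b_171 = 514·738 = 957
b_172 = 514·957 = 515
b_173 = 514·515 = 352

352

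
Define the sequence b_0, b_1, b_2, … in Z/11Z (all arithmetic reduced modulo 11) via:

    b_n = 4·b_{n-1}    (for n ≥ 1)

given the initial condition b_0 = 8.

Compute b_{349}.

b_1 = 4·8 = 10
b_2 = 4·10 = 7
b_3 = 4·7 = 6
b_4 = 4·6 = 2
b_5 = 4·2 = 8
(b_5) = (8) = (b_0), so the sequence has period 5.
349 ≡ 4 (mod 5), hence b_349 = b_4 = 2.

2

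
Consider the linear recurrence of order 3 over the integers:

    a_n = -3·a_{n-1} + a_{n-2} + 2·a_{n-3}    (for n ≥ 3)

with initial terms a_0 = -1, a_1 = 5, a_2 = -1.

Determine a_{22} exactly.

-7103032657

a_3 = -3·-1 + 1·5 + 2·-1 = 6
a_4 = -3·6 + 1·-1 + 2·5 = -9
a_5 = -3·-9 + 1·6 + 2·-1 = 31
a_6 = -3·31 + 1·-9 + 2·6 = -90
a_7 = -3·-90 + 1·31 + 2·-9 = 283
a_8 = -3·283 + 1·-90 + 2·31 = -877
a_9 = -3·-877 + 1·283 + 2·-90 = 2734
a_10 = -3·2734 + 1·-877 + 2·283 = -8513
a_11 = -3·-8513 + 1·2734 + 2·-877 = 26519
a_12 = -3·26519 + 1·-8513 + 2·2734 = -82602
a_13 = -3·-82602 + 1·26519 + 2·-8513 = 257299
a_14 = -3·257299 + 1·-82602 + 2·26519 = -801461
a_15 = -3·-801461 + 1·257299 + 2·-82602 = 2496478
a_16 = -3·2496478 + 1·-801461 + 2·257299 = -7776297
a_17 = -3·-7776297 + 1·2496478 + 2·-801461 = 24222447
a_18 = -3·24222447 + 1·-7776297 + 2·2496478 = -75450682
a_19 = -3·-75450682 + 1·24222447 + 2·-7776297 = 235021899
a_20 = -3·235021899 + 1·-75450682 + 2·24222447 = -732071485
a_21 = -3·-732071485 + 1·235021899 + 2·-75450682 = 2280334990
a_22 = -3·2280334990 + 1·-732071485 + 2·235021899 = -7103032657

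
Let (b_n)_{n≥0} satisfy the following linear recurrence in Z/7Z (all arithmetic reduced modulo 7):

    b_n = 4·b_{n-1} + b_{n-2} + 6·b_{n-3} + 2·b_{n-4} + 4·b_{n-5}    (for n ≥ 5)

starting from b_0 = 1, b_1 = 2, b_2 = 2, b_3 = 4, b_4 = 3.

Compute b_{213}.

b_5 = 4·3 + 1·4 + 6·2 + 2·2 + 4·1 = 1
b_6 = 4·1 + 1·3 + 6·4 + 2·2 + 4·2 = 1
b_7 = 4·1 + 1·1 + 6·3 + 2·4 + 4·2 = 4
b_8 = 4·4 + 1·1 + 6·1 + 2·3 + 4·4 = 3
b_9 = 4·3 + 1·4 + 6·1 + 2·1 + 4·3 = 1
b_10 = 4·1 + 1·3 + 6·4 + 2·1 + 4·1 = 2
Continuing the recurrence:
  b_11 = 4;  b_12 = 4;  b_13 = 4;  b_14 = 3;  b_15 = 0;  b_16 = 2
  b_17 = 1;  b_18 = 0;  b_19 = 4;  b_20 = 5;  b_21 = 6;  b_22 = 1
  b_23 = 6;  b_24 = 3;  b_25 = 0;  b_26 = 2;  b_27 = 0;  b_28 = 4
  b_29 = 5;  b_30 = 0;  b_31 = 2;  b_32 = 4;  b_33 = 2;  b_34 = 2
  b_35 = 3;  b_36 = 0;  b_37 = 0;  b_38 = 2;  b_39 = 1;  b_40 = 4
  b_41 = 1;  b_42 = 4;  b_43 = 2;  b_44 = 2;  b_45 = 3;  b_46 = 3
  b_47 = 5;  b_48 = 4;  b_49 = 4;  b_50 = 5;  b_51 = 0;  b_52 = 1
  b_53 = 2;  b_54 = 0;  b_55 = 0;  b_56 = 0;  b_57 = 1;  b_58 = 5
  b_59 = 0;  b_60 = 4;  b_61 = 6;  b_62 = 0;  b_63 = 1;  b_64 = 6
  b_65 = 4;  b_66 = 3;  b_67 = 5;  b_68 = 0;  b_69 = 6;  b_70 = 6
  b_71 = 3;  b_72 = 4;  b_73 = 4;  b_74 = 4;  b_75 = 4;  b_76 = 1
  b_77 = 0;  b_78 = 0;  b_79 = 2;  b_80 = 5;  b_81 = 5;  b_82 = 2
  b_83 = 5;  b_84 = 0;  b_85 = 5;  b_86 = 4;  b_87 = 4;  b_88 = 0
  b_89 = 3;  b_90 = 1;  b_91 = 3;  b_92 = 5;  b_93 = 0;  b_94 = 2
  b_95 = 6;  b_96 = 6;  b_97 = 6;  b_98 = 0;  b_99 = 6;  b_100 = 5
  b_101 = 6;  b_102 = 5;  b_103 = 5;  b_104 = 4;  b_105 = 6;  b_106 = 1
  b_107 = 1;  b_108 = 6;  b_109 = 3;  b_110 = 1;  b_111 = 0;  b_112 = 0
  b_113 = 1;  b_114 = 4;  b_115 = 0;  b_116 = 3;  b_117 = 3;  b_118 = 6
  b_119 = 5;  b_120 = 1;  b_121 = 0;  b_122 = 6;  b_123 = 1;  b_124 = 4
  b_125 = 1;  b_126 = 5;  b_127 = 1;  b_128 = 6;  b_129 = 3;  b_130 = 3
  b_131 = 3;  b_132 = 0;  b_133 = 2;  b_134 = 2;  b_135 = 0;  b_136 = 5
  b_137 = 1;  b_138 = 0;  b_139 = 4;  b_140 = 4;  b_141 = 0;  b_142 = 4
  b_143 = 6;  b_144 = 3;  b_145 = 2;  b_146 = 6;  b_147 = 2;  b_148 = 0
  b_149 = 5;  b_150 = 3;  b_151 = 3;  b_152 = 4;  b_153 = 5;  b_154 = 5
  b_155 = 4;  b_156 = 1;  b_157 = 1;  b_158 = 3;  b_159 = 5;  b_160 = 5
  b_161 = 0;  b_162 = 3;  b_163 = 1;  b_164 = 2;  b_165 = 5;  b_166 = 6
  b_167 = 6;  b_168 = 5;  b_169 = 3;  b_170 = 1;  b_171 = 3;  b_172 = 2
  b_173 = 1;  b_174 = 3;  b_175 = 0;  b_176 = 4;  b_177 = 2;  b_178 = 1
  b_179 = 0;  b_180 = 0;  b_181 = 5;  b_182 = 2;  b_183 = 3;  b_184 = 2
  b_185 = 5;  b_186 = 1;  b_187 = 0;  b_188 = 5;  b_189 = 2;  b_190 = 0
  b_191 = 1;  b_192 = 5;  b_193 = 3;  b_194 = 3;  b_195 = 5;  b_196 = 6
  b_197 = 3;  b_198 = 3;  b_199 = 3;  b_200 = 2;  b_201 = 3;  b_202 = 1
  b_203 = 2;  b_204 = 1;  b_205 = 5;  b_206 = 5;  b_207 = 4;  b_208 = 5
  b_209 = 5;  b_210 = 2;  b_211 = 1
b_212 = 4·1 + 1·2 + 6·5 + 2·5 + 4·4 = 6
b_213 = 4·6 + 1·1 + 6·2 + 2·5 + 4·5 = 4

4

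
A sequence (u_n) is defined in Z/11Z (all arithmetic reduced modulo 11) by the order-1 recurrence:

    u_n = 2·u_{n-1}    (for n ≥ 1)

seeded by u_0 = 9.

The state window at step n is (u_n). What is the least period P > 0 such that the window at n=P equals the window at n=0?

n=0: window = (9)
n=1: window = (7)
n=2: window = (3)
n=3: window = (6)
n=4: window = (1)
n=5: window = (2)
n=6: window = (4)
n=7: window = (8)
n=8: window = (5)
n=9: window = (10)
n=10: window = (9)
window at n=10 equals window at n=0 → period = 10

10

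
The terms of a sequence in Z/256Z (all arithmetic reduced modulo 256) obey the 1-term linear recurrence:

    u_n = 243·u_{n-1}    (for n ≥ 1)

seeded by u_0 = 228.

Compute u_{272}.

u_1 = 243·228 = 108
u_2 = 243·108 = 132
u_3 = 243·132 = 76
u_4 = 243·76 = 36
u_5 = 243·36 = 44
u_6 = 243·44 = 196
u_7 = 243·196 = 12
u_8 = 243·12 = 100
u_9 = 243·100 = 236
u_10 = 243·236 = 4
u_11 = 243·4 = 204
u_12 = 243·204 = 164
u_13 = 243·164 = 172
u_14 = 243·172 = 68
u_15 = 243·68 = 140
u_16 = 243·140 = 228
(u_16) = (228) = (u_0), so the sequence has period 16.
272 ≡ 0 (mod 16), hence u_272 = u_0 = 228.

228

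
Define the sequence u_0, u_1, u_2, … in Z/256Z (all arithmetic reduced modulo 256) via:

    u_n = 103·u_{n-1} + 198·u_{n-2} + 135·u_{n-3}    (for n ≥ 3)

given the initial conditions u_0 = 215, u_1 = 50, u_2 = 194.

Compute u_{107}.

110

u_3 = 103·194 + 198·50 + 135·215 = 27
u_4 = 103·27 + 198·194 + 135·50 = 71
u_5 = 103·71 + 198·27 + 135·194 = 193
u_6 = 103·193 + 198·71 + 135·27 = 206
u_7 = 103·206 + 198·193 + 135·71 = 153
u_8 = 103·153 + 198·206 + 135·193 = 170
u_9 = 103·170 + 198·153 + 135·206 = 94
u_10 = 103·94 + 198·170 + 135·153 = 253
u_11 = 103·253 + 198·94 + 135·170 = 37
u_12 = 103·37 + 198·253 + 135·94 = 35
u_13 = 103·35 + 198·37 + 135·253 = 30
u_14 = 103·30 + 198·35 + 135·37 = 167
u_15 = 103·167 + 198·30 + 135·35 = 218
u_16 = 103·218 + 198·167 + 135·30 = 178
u_17 = 103·178 + 198·218 + 135·167 = 75
u_18 = 103·75 + 198·178 + 135·218 = 207
u_19 = 103·207 + 198·75 + 135·178 = 41
u_20 = 103·41 + 198·207 + 135·75 = 38
u_21 = 103·38 + 198·41 + 135·207 = 41
u_22 = 103·41 + 198·38 + 135·41 = 130
u_23 = 103·130 + 198·41 + 135·38 = 14
u_24 = 103·14 + 198·130 + 135·41 = 205
u_25 = 103·205 + 198·14 + 135·130 = 221
u_26 = 103·221 + 198·205 + 135·14 = 219
u_27 = 103·219 + 198·221 + 135·205 = 38
u_28 = 103·38 + 198·219 + 135·221 = 55
u_29 = 103·55 + 198·38 + 135·219 = 2
u_30 = 103·2 + 198·55 + 135·38 = 98
u_31 = 103·98 + 198·2 + 135·55 = 251
u_32 = 103·251 + 198·98 + 135·2 = 215
u_33 = 103·215 + 198·251 + 135·98 = 81
u_34 = 103·81 + 198·215 + 135·251 = 62
u_35 = 103·62 + 198·81 + 135·215 = 249
u_36 = 103·249 + 198·62 + 135·81 = 218
u_37 = 103·218 + 198·249 + 135·62 = 254
u_38 = 103·254 + 198·218 + 135·249 = 29
u_39 = 103·29 + 198·254 + 135·218 = 21
u_40 = 103·21 + 198·29 + 135·254 = 211
u_41 = 103·211 + 198·21 + 135·29 = 110
u_42 = 103·110 + 198·211 + 135·21 = 135
u_43 = 103·135 + 198·110 + 135·211 = 170
u_44 = 103·170 + 198·135 + 135·110 = 210
u_45 = 103·210 + 198·170 + 135·135 = 43
u_46 = 103·43 + 198·210 + 135·170 = 95
u_47 = 103·95 + 198·43 + 135·210 = 57
u_48 = 103·57 + 198·95 + 135·43 = 22
u_49 = 103·22 + 198·57 + 135·95 = 9
u_50 = 103·9 + 198·22 + 135·57 = 178
u_51 = 103·178 + 198·9 + 135·22 = 46
u_52 = 103·46 + 198·178 + 135·9 = 237
u_53 = 103·237 + 198·46 + 135·178 = 205
u_54 = 103·205 + 198·237 + 135·46 = 11
u_55 = 103·11 + 198·205 + 135·237 = 246
u_56 = 103·246 + 198·11 + 135·205 = 151
u_57 = 103·151 + 198·246 + 135·11 = 210
u_58 = 103·210 + 198·151 + 135·246 = 2
u_59 = 103·2 + 198·210 + 135·151 = 219
u_60 = 103·219 + 198·2 + 135·210 = 103
u_61 = 103·103 + 198·219 + 135·2 = 225
u_62 = 103·225 + 198·103 + 135·219 = 174
u_63 = 103·174 + 198·225 + 135·103 = 89
u_64 = 103·89 + 198·174 + 135·225 = 10
u_65 = 103·10 + 198·89 + 135·174 = 158
u_66 = 103·158 + 198·10 + 135·89 = 61
u_67 = 103·61 + 198·158 + 135·10 = 5
u_68 = 103·5 + 198·61 + 135·158 = 131
u_69 = 103·131 + 198·5 + 135·61 = 190
u_70 = 103·190 + 198·131 + 135·5 = 103
u_71 = 103·103 + 198·190 + 135·131 = 122
u_72 = 103·122 + 198·103 + 135·190 = 242
u_73 = 103·242 + 198·122 + 135·103 = 11
u_74 = 103·11 + 198·242 + 135·122 = 239
u_75 = 103·239 + 198·11 + 135·242 = 73
u_76 = 103·73 + 198·239 + 135·11 = 6
u_77 = 103·6 + 198·73 + 135·239 = 233
u_78 = 103·233 + 198·6 + 135·73 = 226
u_79 = 103·226 + 198·233 + 135·6 = 78
u_80 = 103·78 + 198·226 + 135·233 = 13
u_81 = 103·13 + 198·78 + 135·226 = 189
u_82 = 103·189 + 198·13 + 135·78 = 59
u_83 = 103·59 + 198·189 + 135·13 = 198
u_84 = 103·198 + 198·59 + 135·189 = 247
u_85 = 103·247 + 198·198 + 135·59 = 162
u_86 = 103·162 + 198·247 + 135·198 = 162
u_87 = 103·162 + 198·162 + 135·247 = 187
u_88 = 103·187 + 198·162 + 135·162 = 247
u_89 = 103·247 + 198·187 + 135·162 = 113
u_90 = 103·113 + 198·247 + 135·187 = 30
u_91 = 103·30 + 198·113 + 135·247 = 185
u_92 = 103·185 + 198·30 + 135·113 = 58
u_93 = 103·58 + 198·185 + 135·30 = 62
u_94 = 103·62 + 198·58 + 135·185 = 93
u_95 = 103·93 + 198·62 + 135·58 = 245
u_96 = 103·245 + 198·93 + 135·62 = 51
u_97 = 103·51 + 198·245 + 135·93 = 14
u_98 = 103·14 + 198·51 + 135·245 = 71
u_99 = 103·71 + 198·14 + 135·51 = 74
u_100 = 103·74 + 198·71 + 135·14 = 18
u_101 = 103·18 + 198·74 + 135·71 = 235
u_102 = 103·235 + 198·18 + 135·74 = 127
u_103 = 103·127 + 198·235 + 135·18 = 89
u_104 = 103·89 + 198·127 + 135·235 = 246
u_105 = 103·246 + 198·89 + 135·127 = 201
u_106 = 103·201 + 198·246 + 135·89 = 18
u_107 = 103·18 + 198·201 + 135·246 = 110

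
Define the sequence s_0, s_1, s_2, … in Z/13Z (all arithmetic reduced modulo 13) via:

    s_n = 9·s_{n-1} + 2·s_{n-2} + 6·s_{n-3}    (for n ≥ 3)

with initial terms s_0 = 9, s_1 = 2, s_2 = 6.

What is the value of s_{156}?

7

s_3 = 9·6 + 2·2 + 6·9 = 8
s_4 = 9·8 + 2·6 + 6·2 = 5
s_5 = 9·5 + 2·8 + 6·6 = 6
s_6 = 9·6 + 2·5 + 6·8 = 8
s_7 = 9·8 + 2·6 + 6·5 = 10
s_8 = 9·10 + 2·8 + 6·6 = 12
s_9 = 9·12 + 2·10 + 6·8 = 7
s_10 = 9·7 + 2·12 + 6·10 = 4
s_11 = 9·4 + 2·7 + 6·12 = 5
s_12 = 9·5 + 2·4 + 6·7 = 4
s_13 = 9·4 + 2·5 + 6·4 = 5
s_14 = 9·5 + 2·4 + 6·5 = 5
s_15 = 9·5 + 2·5 + 6·4 = 1
s_16 = 9·1 + 2·5 + 6·5 = 10
s_17 = 9·10 + 2·1 + 6·5 = 5
s_18 = 9·5 + 2·10 + 6·1 = 6
s_19 = 9·6 + 2·5 + 6·10 = 7
s_20 = 9·7 + 2·6 + 6·5 = 1
s_21 = 9·1 + 2·7 + 6·6 = 7
s_22 = 9·7 + 2·1 + 6·7 = 3
s_23 = 9·3 + 2·7 + 6·1 = 8
s_24 = 9·8 + 2·3 + 6·7 = 3
s_25 = 9·3 + 2·8 + 6·3 = 9
s_26 = 9·9 + 2·3 + 6·8 = 5
s_27 = 9·5 + 2·9 + 6·3 = 3
s_28 = 9·3 + 2·5 + 6·9 = 0
s_29 = 9·0 + 2·3 + 6·5 = 10
s_30 = 9·10 + 2·0 + 6·3 = 4
s_31 = 9·4 + 2·10 + 6·0 = 4
s_32 = 9·4 + 2·4 + 6·10 = 0
s_33 = 9·0 + 2·4 + 6·4 = 6
s_34 = 9·6 + 2·0 + 6·4 = 0
s_35 = 9·0 + 2·6 + 6·0 = 12
s_36 = 9·12 + 2·0 + 6·6 = 1
s_37 = 9·1 + 2·12 + 6·0 = 7
s_38 = 9·7 + 2·1 + 6·12 = 7
s_39 = 9·7 + 2·7 + 6·1 = 5
s_40 = 9·5 + 2·7 + 6·7 = 10
s_41 = 9·10 + 2·5 + 6·7 = 12
s_42 = 9·12 + 2·10 + 6·5 = 2
s_43 = 9·2 + 2·12 + 6·10 = 11
s_44 = 9·11 + 2·2 + 6·12 = 6
s_45 = 9·6 + 2·11 + 6·2 = 10
s_46 = 9·10 + 2·6 + 6·11 = 12
s_47 = 9·12 + 2·10 + 6·6 = 8
s_48 = 9·8 + 2·12 + 6·10 = 0
s_49 = 9·0 + 2·8 + 6·12 = 10
s_50 = 9·10 + 2·0 + 6·8 = 8
s_51 = 9·8 + 2·10 + 6·0 = 1
s_52 = 9·1 + 2·8 + 6·10 = 7
s_53 = 9·7 + 2·1 + 6·8 = 9
s_54 = 9·9 + 2·7 + 6·1 = 10
s_55 = 9·10 + 2·9 + 6·7 = 7
s_56 = 9·7 + 2·10 + 6·9 = 7
s_57 = 9·7 + 2·7 + 6·10 = 7
s_58 = 9·7 + 2·7 + 6·7 = 2
s_59 = 9·2 + 2·7 + 6·7 = 9
s_60 = 9·9 + 2·2 + 6·7 = 10
s_61 = 9·10 + 2·9 + 6·2 = 3
s_62 = 9·3 + 2·10 + 6·9 = 10
s_63 = 9·10 + 2·3 + 6·10 = 0
s_64 = 9·0 + 2·10 + 6·3 = 12
s_65 = 9·12 + 2·0 + 6·10 = 12
s_66 = 9·12 + 2·12 + 6·0 = 2
s_67 = 9·2 + 2·12 + 6·12 = 10
s_68 = 9·10 + 2·2 + 6·12 = 10
s_69 = 9·10 + 2·10 + 6·2 = 5
s_70 = 9·5 + 2·10 + 6·10 = 8
s_71 = 9·8 + 2·5 + 6·10 = 12
s_72 = 9·12 + 2·8 + 6·5 = 11
s_73 = 9·11 + 2·12 + 6·8 = 2
s_74 = 9·2 + 2·11 + 6·12 = 8
s_75 = 9·8 + 2·2 + 6·11 = 12
s_76 = 9·12 + 2·8 + 6·2 = 6
s_77 = 9·6 + 2·12 + 6·8 = 9
s_78 = 9·9 + 2·6 + 6·12 = 9
s_79 = 9·9 + 2·9 + 6·6 = 5
s_80 = 9·5 + 2·9 + 6·9 = 0
s_81 = 9·0 + 2·5 + 6·9 = 12
s_82 = 9·12 + 2·0 + 6·5 = 8
s_83 = 9·8 + 2·12 + 6·0 = 5
s_84 = 9·5 + 2·8 + 6·12 = 3
s_85 = 9·3 + 2·5 + 6·8 = 7
s_86 = 9·7 + 2·3 + 6·5 = 8
s_87 = 9·8 + 2·7 + 6·3 = 0
s_88 = 9·0 + 2·8 + 6·7 = 6
s_89 = 9·6 + 2·0 + 6·8 = 11
s_90 = 9·11 + 2·6 + 6·0 = 7
s_91 = 9·7 + 2·11 + 6·6 = 4
s_92 = 9·4 + 2·7 + 6·11 = 12
s_93 = 9·12 + 2·4 + 6·7 = 2
s_94 = 9·2 + 2·12 + 6·4 = 1
s_95 = 9·1 + 2·2 + 6·12 = 7
s_96 = 9·7 + 2·1 + 6·2 = 12
s_97 = 9·12 + 2·7 + 6·1 = 11
s_98 = 9·11 + 2·12 + 6·7 = 9
s_99 = 9·9 + 2·11 + 6·12 = 6
s_100 = 9·6 + 2·9 + 6·11 = 8
s_101 = 9·8 + 2·6 + 6·9 = 8
s_102 = 9·8 + 2·8 + 6·6 = 7
s_103 = 9·7 + 2·8 + 6·8 = 10
s_104 = 9·10 + 2·7 + 6·8 = 9
s_105 = 9·9 + 2·10 + 6·7 = 0
s_106 = 9·0 + 2·9 + 6·10 = 0
s_107 = 9·0 + 2·0 + 6·9 = 2
s_108 = 9·2 + 2·0 + 6·0 = 5
s_109 = 9·5 + 2·2 + 6·0 = 10
s_110 = 9·10 + 2·5 + 6·2 = 8
s_111 = 9·8 + 2·10 + 6·5 = 5
s_112 = 9·5 + 2·8 + 6·10 = 4
s_113 = 9·4 + 2·5 + 6·8 = 3
s_114 = 9·3 + 2·4 + 6·5 = 0
s_115 = 9·0 + 2·3 + 6·4 = 4
s_116 = 9·4 + 2·0 + 6·3 = 2
s_117 = 9·2 + 2·4 + 6·0 = 0
s_118 = 9·0 + 2·2 + 6·4 = 2
s_119 = 9·2 + 2·0 + 6·2 = 4
s_120 = 9·4 + 2·2 + 6·0 = 1
s_121 = 9·1 + 2·4 + 6·2 = 3
s_122 = 9·3 + 2·1 + 6·4 = 1
s_123 = 9·1 + 2·3 + 6·1 = 8
s_124 = 9·8 + 2·1 + 6·3 = 1
s_125 = 9·1 + 2·8 + 6·1 = 5
s_126 = 9·5 + 2·1 + 6·8 = 4
s_127 = 9·4 + 2·5 + 6·1 = 0
s_128 = 9·0 + 2·4 + 6·5 = 12
s_129 = 9·12 + 2·0 + 6·4 = 2
s_130 = 9·2 + 2·12 + 6·0 = 3
s_131 = 9·3 + 2·2 + 6·12 = 12
s_132 = 9·12 + 2·3 + 6·2 = 9
s_133 = 9·9 + 2·12 + 6·3 = 6
s_134 = 9·6 + 2·9 + 6·12 = 1
s_135 = 9·1 + 2·6 + 6·9 = 10
s_136 = 9·10 + 2·1 + 6·6 = 11
s_137 = 9·11 + 2·10 + 6·1 = 8
s_138 = 9·8 + 2·11 + 6·10 = 11
s_139 = 9·11 + 2·8 + 6·11 = 12
s_140 = 9·12 + 2·11 + 6·8 = 9
s_141 = 9·9 + 2·12 + 6·11 = 2
s_142 = 9·2 + 2·9 + 6·12 = 4
s_143 = 9·4 + 2·2 + 6·9 = 3
s_144 = 9·3 + 2·4 + 6·2 = 8
s_145 = 9·8 + 2·3 + 6·4 = 11
s_146 = 9·11 + 2·8 + 6·3 = 3
s_147 = 9·3 + 2·11 + 6·8 = 6
s_148 = 9·6 + 2·3 + 6·11 = 9
s_149 = 9·9 + 2·6 + 6·3 = 7
s_150 = 9·7 + 2·9 + 6·6 = 0
s_151 = 9·0 + 2·7 + 6·9 = 3
s_152 = 9·3 + 2·0 + 6·7 = 4
s_153 = 9·4 + 2·3 + 6·0 = 3
s_154 = 9·3 + 2·4 + 6·3 = 1
s_155 = 9·1 + 2·3 + 6·4 = 0
s_156 = 9·0 + 2·1 + 6·3 = 7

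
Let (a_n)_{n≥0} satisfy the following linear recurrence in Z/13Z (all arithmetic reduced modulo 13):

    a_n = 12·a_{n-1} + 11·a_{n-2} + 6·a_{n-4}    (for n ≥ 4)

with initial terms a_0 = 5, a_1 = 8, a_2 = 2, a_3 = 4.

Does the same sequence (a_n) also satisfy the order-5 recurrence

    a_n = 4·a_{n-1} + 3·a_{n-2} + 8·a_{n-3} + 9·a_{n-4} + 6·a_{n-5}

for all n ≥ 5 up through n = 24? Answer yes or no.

Terms a_0..a_24: 5, 8, 2, 4, 9, 5, 2, 12, 12, 7, 7, 12, 7, 11, 4, 7, 1, 12, 10, 8, 4, 0, 0, 9, 2
n=5: candidate gives 10, actual a_5 = 5 ✗

no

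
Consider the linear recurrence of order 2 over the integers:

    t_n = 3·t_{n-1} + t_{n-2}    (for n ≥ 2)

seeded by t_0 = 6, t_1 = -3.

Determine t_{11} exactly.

t_2 = 3·-3 + 1·6 = -3
t_3 = 3·-3 + 1·-3 = -12
t_4 = 3·-12 + 1·-3 = -39
t_5 = 3·-39 + 1·-12 = -129
t_6 = 3·-129 + 1·-39 = -426
t_7 = 3·-426 + 1·-129 = -1407
t_8 = 3·-1407 + 1·-426 = -4647
t_9 = 3·-4647 + 1·-1407 = -15348
t_10 = 3·-15348 + 1·-4647 = -50691
t_11 = 3·-50691 + 1·-15348 = -167421

-167421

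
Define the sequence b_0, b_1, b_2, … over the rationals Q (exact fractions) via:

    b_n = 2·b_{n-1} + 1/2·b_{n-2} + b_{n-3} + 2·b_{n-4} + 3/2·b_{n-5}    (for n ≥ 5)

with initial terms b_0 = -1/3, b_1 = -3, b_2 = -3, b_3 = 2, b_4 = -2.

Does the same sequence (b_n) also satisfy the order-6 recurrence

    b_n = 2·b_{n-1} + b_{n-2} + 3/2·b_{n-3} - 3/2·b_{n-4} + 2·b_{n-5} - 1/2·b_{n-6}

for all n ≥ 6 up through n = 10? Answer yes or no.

Terms b_0..b_10: -1/3, -3, -3, 2, -2, -25/2, -69/2, -311/4, -745/4, -3791/8, -9651/8
n=6: candidate gives -76/3, actual b_6 = -69/2 ✗

no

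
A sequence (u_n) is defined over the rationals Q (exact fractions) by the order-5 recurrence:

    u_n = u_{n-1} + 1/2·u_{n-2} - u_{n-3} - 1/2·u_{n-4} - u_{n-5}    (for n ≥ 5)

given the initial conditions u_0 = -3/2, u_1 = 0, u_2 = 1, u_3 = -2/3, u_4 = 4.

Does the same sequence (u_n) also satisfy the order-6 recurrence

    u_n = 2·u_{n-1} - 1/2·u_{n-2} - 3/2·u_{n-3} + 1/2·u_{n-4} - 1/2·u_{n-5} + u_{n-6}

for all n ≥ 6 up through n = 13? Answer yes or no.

Terms u_0..u_13: -3/2, 0, 1, -2/3, 4, 25/6, 19/3, 15/4, 17/12, -73/8, -39/2, -539/16, -1861/48, -1055/32
n=6: candidate gives 19/3, actual u_6 = 19/3 ✓
n=7: candidate gives 15/4, actual u_7 = 15/4 ✓
n=8: candidate gives 17/12, actual u_8 = 17/12 ✓
n=9: candidate gives -73/8, actual u_9 = -73/8 ✓
n=10: candidate gives -39/2, actual u_10 = -39/2 ✓
n=11: candidate gives -539/16, actual u_11 = -539/16 ✓
n=12: candidate gives -1861/48, actual u_12 = -1861/48 ✓
n=13: candidate gives -1055/32, actual u_13 = -1055/32 ✓

yes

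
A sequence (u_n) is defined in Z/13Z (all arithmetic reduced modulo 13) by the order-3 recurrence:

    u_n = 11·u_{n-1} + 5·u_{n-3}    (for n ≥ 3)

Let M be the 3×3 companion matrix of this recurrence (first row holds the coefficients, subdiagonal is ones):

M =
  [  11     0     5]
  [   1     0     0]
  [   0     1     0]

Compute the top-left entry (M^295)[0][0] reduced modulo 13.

(M^295)[0][0] is the top entry after applying M 295 times to the unit state (1, 0, 0). Equivalently it is h_{297} for the auxiliary sequence (h_n) obeying the same recurrence with h_2 = 1 and h_i = 0 for 0 ≤ i < 2:
h_3 = 11·1 + 0·0 + 5·0 = 11
h_4 = 11·11 + 0·1 + 5·0 = 4
h_5 = 11·4 + 0·11 + 5·1 = 10
h_6 = 11·10 + 0·4 + 5·11 = 9
h_7 = 11·9 + 0·10 + 5·4 = 2
h_8 = 11·2 + 0·9 + 5·10 = 7
Continuing the recurrence:
  h_9 = 5;  h_10 = 0;  h_11 = 9;  h_12 = 7;  h_13 = 12;  h_14 = 8
  h_15 = 6;  h_16 = 9;  h_17 = 9;  h_18 = 12;  h_19 = 8;  h_20 = 3
  h_21 = 2;  h_22 = 10;  h_23 = 8;  h_24 = 7;  h_25 = 10;  h_26 = 7
  h_27 = 8;  h_28 = 8;  h_29 = 6;  h_30 = 2;  h_31 = 10;  h_32 = 10
  h_33 = 3;  h_34 = 5;  h_35 = 1;  h_36 = 0;  h_37 = 12;  h_38 = 7
  h_39 = 12;  h_40 = 10;  h_41 = 2;  h_42 = 4;  h_43 = 3;  h_44 = 4
  h_45 = 12;  h_46 = 4;  h_47 = 12;  h_48 = 10;  h_49 = 0;  h_50 = 8
  h_51 = 8;  h_52 = 10;  h_53 = 7;  h_54 = 0;  h_55 = 11;  h_56 = 0
  h_57 = 0;  h_58 = 3;  h_59 = 7;  h_60 = 12;  h_61 = 4;  h_62 = 1
  h_63 = 6;  h_64 = 8;  h_65 = 2;  h_66 = 0;  h_67 = 1;  h_68 = 8
  h_69 = 10;  h_70 = 11;  h_71 = 5;  h_72 = 1;  h_73 = 1;  h_74 = 10
  h_75 = 11;  h_76 = 9;  h_77 = 6;  h_78 = 4;  h_79 = 11;  h_80 = 8
  h_81 = 4;  h_82 = 8;  h_83 = 11;  h_84 = 11;  h_85 = 5;  h_86 = 6
  h_87 = 4;  h_88 = 4;  h_89 = 9;  h_90 = 2;  h_91 = 3;  h_92 = 0
  h_93 = 10;  h_94 = 8;  h_95 = 10;  h_96 = 4;  h_97 = 6;  h_98 = 12
  h_99 = 9;  h_100 = 12;  h_101 = 10;  h_102 = 12;  h_103 = 10;  h_104 = 4
  h_105 = 0;  h_106 = 11;  h_107 = 11;  h_108 = 4;  h_109 = 8;  h_110 = 0
  h_111 = 7;  h_112 = 0;  h_113 = 0;  h_114 = 9;  h_115 = 8;  h_116 = 10
  h_117 = 12;  h_118 = 3;  h_119 = 5;  h_120 = 11;  h_121 = 6;  h_122 = 0
  h_123 = 3;  h_124 = 11;  h_125 = 4;  h_126 = 7;  h_127 = 2;  h_128 = 3
  h_129 = 3;  h_130 = 4;  h_131 = 7;  h_132 = 1;  h_133 = 5;  h_134 = 12
  h_135 = 7;  h_136 = 11;  h_137 = 12;  h_138 = 11;  h_139 = 7;  h_140 = 7
  h_141 = 2;  h_142 = 5;  h_143 = 12;  h_144 = 12;  h_145 = 1;  h_146 = 6
  h_147 = 9;  h_148 = 0;  h_149 = 4;  h_150 = 11;  h_151 = 4;  h_152 = 12
  h_153 = 5;  h_154 = 10;  h_155 = 1;  h_156 = 10;  h_157 = 4;  h_158 = 10
  h_159 = 4;  h_160 = 12;  h_161 = 0;  h_162 = 7;  h_163 = 7;  h_164 = 12
  h_165 = 11;  h_166 = 0;  h_167 = 8;  h_168 = 0;  h_169 = 0;  h_170 = 1
  h_171 = 11;  h_172 = 4;  h_173 = 10;  h_174 = 9;  h_175 = 2;  h_176 = 7
  h_177 = 5;  h_178 = 0;  h_179 = 9;  h_180 = 7;  h_181 = 12;  h_182 = 8
  h_183 = 6;  h_184 = 9;  h_185 = 9;  h_186 = 12;  h_187 = 8;  h_188 = 3
  h_189 = 2;  h_190 = 10;  h_191 = 8;  h_192 = 7;  h_193 = 10;  h_194 = 7
  h_195 = 8;  h_196 = 8;  h_197 = 6;  h_198 = 2;  h_199 = 10;  h_200 = 10
  h_201 = 3;  h_202 = 5;  h_203 = 1;  h_204 = 0;  h_205 = 12;  h_206 = 7
  h_207 = 12;  h_208 = 10;  h_209 = 2;  h_210 = 4;  h_211 = 3;  h_212 = 4
  h_213 = 12;  h_214 = 4;  h_215 = 12;  h_216 = 10;  h_217 = 0;  h_218 = 8
  h_219 = 8;  h_220 = 10;  h_221 = 7;  h_222 = 0;  h_223 = 11;  h_224 = 0
  h_225 = 0;  h_226 = 3;  h_227 = 7;  h_228 = 12;  h_229 = 4;  h_230 = 1
  h_231 = 6;  h_232 = 8;  h_233 = 2;  h_234 = 0;  h_235 = 1;  h_236 = 8
  h_237 = 10;  h_238 = 11;  h_239 = 5;  h_240 = 1;  h_241 = 1;  h_242 = 10
  h_243 = 11;  h_244 = 9;  h_245 = 6;  h_246 = 4;  h_247 = 11;  h_248 = 8
  h_249 = 4;  h_250 = 8;  h_251 = 11;  h_252 = 11;  h_253 = 5;  h_254 = 6
  h_255 = 4;  h_256 = 4;  h_257 = 9;  h_258 = 2;  h_259 = 3;  h_260 = 0
  h_261 = 10;  h_262 = 8;  h_263 = 10;  h_264 = 4;  h_265 = 6;  h_266 = 12
  h_267 = 9;  h_268 = 12;  h_269 = 10;  h_270 = 12;  h_271 = 10;  h_272 = 4
  h_273 = 0;  h_274 = 11;  h_275 = 11;  h_276 = 4;  h_277 = 8;  h_278 = 0
  h_279 = 7;  h_280 = 0;  h_281 = 0;  h_282 = 9;  h_283 = 8;  h_284 = 10
  h_285 = 12;  h_286 = 3;  h_287 = 5;  h_288 = 11;  h_289 = 6;  h_290 = 0
  h_291 = 3;  h_292 = 11;  h_293 = 4;  h_294 = 7;  h_295 = 2
h_296 = 11·2 + 0·7 + 5·4 = 3
h_297 = 11·3 + 0·2 + 5·7 = 3

3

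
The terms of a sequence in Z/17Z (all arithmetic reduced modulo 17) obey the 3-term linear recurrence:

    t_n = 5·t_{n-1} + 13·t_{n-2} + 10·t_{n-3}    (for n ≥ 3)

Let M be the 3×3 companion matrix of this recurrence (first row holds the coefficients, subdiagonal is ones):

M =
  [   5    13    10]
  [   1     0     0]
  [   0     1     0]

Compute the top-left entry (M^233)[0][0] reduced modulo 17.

16

(M^233)[0][0] is the top entry after applying M 233 times to the unit state (1, 0, 0). Equivalently it is h_{235} for the auxiliary sequence (h_n) obeying the same recurrence with h_2 = 1 and h_i = 0 for 0 ≤ i < 2:
h_3 = 5·1 + 13·0 + 10·0 = 5
h_4 = 5·5 + 13·1 + 10·0 = 4
h_5 = 5·4 + 13·5 + 10·1 = 10
h_6 = 5·10 + 13·4 + 10·5 = 16
h_7 = 5·16 + 13·10 + 10·4 = 12
h_8 = 5·12 + 13·16 + 10·10 = 11
Continuing the recurrence:
  h_9 = 14;  h_10 = 10;  h_11 = 2;  h_12 = 8;  h_13 = 13;  h_14 = 2
  h_15 = 4;  h_16 = 6;  h_17 = 0;  h_18 = 16;  h_19 = 4;  h_20 = 7
  h_21 = 9;  h_22 = 6;  h_23 = 13;  h_24 = 12;  h_25 = 0;  h_26 = 14
  h_27 = 3;  h_28 = 10;  h_29 = 8;  h_30 = 13;  h_31 = 14;  h_32 = 13
  h_33 = 3;  h_34 = 1;  h_35 = 4;  h_36 = 12;  h_37 = 3;  h_38 = 7
  h_39 = 7;  h_40 = 3;  h_41 = 6;  h_42 = 3;  h_43 = 4;  h_44 = 0
  h_45 = 14;  h_46 = 8;  h_47 = 1;  h_48 = 11;  h_49 = 12;  h_50 = 9
  h_51 = 5;  h_52 = 7;  h_53 = 3;  h_54 = 3;  h_55 = 5;  h_56 = 9
  h_57 = 4;  h_58 = 0;  h_59 = 6;  h_60 = 2;  h_61 = 3;  h_62 = 16
  h_63 = 3;  h_64 = 15;  h_65 = 2;  h_66 = 14;  h_67 = 8;  h_68 = 4
  h_69 = 9;  h_70 = 7;  h_71 = 5;  h_72 = 2;  h_73 = 9;  h_74 = 2
  h_75 = 11;  h_76 = 1;  h_77 = 15;  h_78 = 11;  h_79 = 5;  h_80 = 12
  h_81 = 14;  h_82 = 4;  h_83 = 16;  h_84 = 0;  h_85 = 10;  h_86 = 6
  h_87 = 7;  h_88 = 9;  h_89 = 9;  h_90 = 11;  h_91 = 7;  h_92 = 13
  h_93 = 11;  h_94 = 5;  h_95 = 9;  h_96 = 16;  h_97 = 9;  h_98 = 3
  h_99 = 3;  h_100 = 8;  h_101 = 7;  h_102 = 16;  h_103 = 13;  h_104 = 3
  h_105 = 4;  h_106 = 2;  h_107 = 7;  h_108 = 16;  h_109 = 4;  h_110 = 9
  h_111 = 2;  h_112 = 14;  h_113 = 16;  h_114 = 10;  h_115 = 7;  h_116 = 2
  h_117 = 14;  h_118 = 13;  h_119 = 12;  h_120 = 12;  h_121 = 6;  h_122 = 0
  h_123 = 11;  h_124 = 13;  h_125 = 4;  h_126 = 10;  h_127 = 11;  h_128 = 4
  h_129 = 8;  h_130 = 15;  h_131 = 15;  h_132 = 10;  h_133 = 4;  h_134 = 11
  h_135 = 3;  h_136 = 11;  h_137 = 0;  h_138 = 3;  h_139 = 6;  h_140 = 1
  h_141 = 11;  h_142 = 9;  h_143 = 11;  h_144 = 10;  h_145 = 11;  h_146 = 6
  h_147 = 1;  h_148 = 6;  h_149 = 1;  h_150 = 8;  h_151 = 11;  h_152 = 16
  h_153 = 14;  h_154 = 14;  h_155 = 4;  h_156 = 2;  h_157 = 15;  h_158 = 5
  h_159 = 2;  h_160 = 4;  h_161 = 11;  h_162 = 8;  h_163 = 2;  h_164 = 3
  h_165 = 2;  h_166 = 1;  h_167 = 10;  h_168 = 15;  h_169 = 11;  h_170 = 10
  h_171 = 3;  h_172 = 0;  h_173 = 3;  h_174 = 11;  h_175 = 9;  h_176 = 14
  h_177 = 8;  h_178 = 6;  h_179 = 2;  h_180 = 15;  h_181 = 8;  h_182 = 0
  h_183 = 16;  h_184 = 7;  h_185 = 5;  h_186 = 4;  h_187 = 2;  h_188 = 10
  h_189 = 14;  h_190 = 16;  h_191 = 5;  h_192 = 16;  h_193 = 16;  h_194 = 15
  h_195 = 1;  h_196 = 3;  h_197 = 8;  h_198 = 4;  h_199 = 1;  h_200 = 1
  h_201 = 7;  h_202 = 7;  h_203 = 0;  h_204 = 8;  h_205 = 8;  h_206 = 8
  h_207 = 3;  h_208 = 12;  h_209 = 9;  h_210 = 10;  h_211 = 15;  h_212 = 6
  h_213 = 2;  h_214 = 0;  h_215 = 1;  h_216 = 8;  h_217 = 2;  h_218 = 5
  h_219 = 12;  h_220 = 9;  h_221 = 13;  h_222 = 13;  h_223 = 1;  h_224 = 15
  h_225 = 14;  h_226 = 3;  h_227 = 7;  h_228 = 10;  h_229 = 1;  h_230 = 1
  h_231 = 16;  h_232 = 1;  h_233 = 2
h_234 = 5·2 + 13·1 + 10·16 = 13
h_235 = 5·13 + 13·2 + 10·1 = 16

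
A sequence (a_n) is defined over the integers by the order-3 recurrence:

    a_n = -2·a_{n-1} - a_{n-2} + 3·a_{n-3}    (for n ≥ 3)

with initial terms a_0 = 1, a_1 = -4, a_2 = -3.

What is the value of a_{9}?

-725

a_3 = -2·-3 + -1·-4 + 3·1 = 13
a_4 = -2·13 + -1·-3 + 3·-4 = -35
a_5 = -2·-35 + -1·13 + 3·-3 = 48
a_6 = -2·48 + -1·-35 + 3·13 = -22
a_7 = -2·-22 + -1·48 + 3·-35 = -109
a_8 = -2·-109 + -1·-22 + 3·48 = 384
a_9 = -2·384 + -1·-109 + 3·-22 = -725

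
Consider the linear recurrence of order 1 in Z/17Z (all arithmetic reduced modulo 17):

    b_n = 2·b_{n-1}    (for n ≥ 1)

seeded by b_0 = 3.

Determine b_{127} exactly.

b_1 = 2·3 = 6
b_2 = 2·6 = 12
b_3 = 2·12 = 7
b_4 = 2·7 = 14
b_5 = 2·14 = 11
b_6 = 2·11 = 5
b_7 = 2·5 = 10
b_8 = 2·10 = 3
(b_8) = (3) = (b_0), so the sequence has period 8.
127 ≡ 7 (mod 8), hence b_127 = b_7 = 10.

10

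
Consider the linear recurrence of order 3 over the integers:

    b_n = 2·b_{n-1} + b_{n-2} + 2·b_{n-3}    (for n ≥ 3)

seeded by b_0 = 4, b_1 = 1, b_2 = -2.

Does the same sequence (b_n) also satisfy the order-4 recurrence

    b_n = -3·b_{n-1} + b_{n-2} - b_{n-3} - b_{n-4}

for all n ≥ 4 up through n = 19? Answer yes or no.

Terms b_0..b_19: 4, 1, -2, 5, 10, 21, 62, 165, 434, 1157, 3078, 8181, 21754, 57845, 153806, 408965, 1087426, 2891429, 7688214, 20442709
n=4: candidate gives -22, actual b_4 = 10 ✗

no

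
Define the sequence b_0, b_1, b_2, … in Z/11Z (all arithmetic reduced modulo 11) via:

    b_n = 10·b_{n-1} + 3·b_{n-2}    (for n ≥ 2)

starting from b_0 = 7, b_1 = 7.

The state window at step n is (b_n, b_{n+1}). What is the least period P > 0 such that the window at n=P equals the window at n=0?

120

n=0: window = (7, 7)
n=1: window = (7, 3)
n=2: window = (3, 7)
n=3: window = (7, 2)
n=4: window = (2, 8)
n=5: window = (8, 9)
n=6: window = (9, 4)
n=7: window = (4, 1)
n=8: window = (1, 0)
n=9: window = (0, 3)
n=10: window = (3, 8)
n=11: window = (8, 1)
n=12: window = (1, 1)
n=13: window = (1, 2)
n=14: window = (2, 1)
n=15: window = (1, 5)
n=16: window = (5, 9)
n=17: window = (9, 6)
n=18: window = (6, 10)
n=19: window = (10, 8)
n=20: window = (8, 0)
n=21: window = (0, 2)
n=22: window = (2, 9)
n=23: window = (9, 8)
n=24: window = (8, 8)
n=25: window = (8, 5)
n=26: window = (5, 8)
n=27: window = (8, 7)
n=28: window = (7, 6)
n=29: window = (6, 4)
n=30: window = (4, 3)
n=31: window = (3, 9)
n=32: window = (9, 0)
n=33: window = (0, 5)
n=34: window = (5, 6)
n=35: window = (6, 9)
n=36: window = (9, 9)
n=37: window = (9, 7)
n=38: window = (7, 9)
n=39: window = (9, 1)
n=40: window = (1, 4)
…
n=118: window = (10, 1)
n=119: window = (1, 7)
n=120: window = (7, 7)
window at n=120 equals window at n=0 → period = 120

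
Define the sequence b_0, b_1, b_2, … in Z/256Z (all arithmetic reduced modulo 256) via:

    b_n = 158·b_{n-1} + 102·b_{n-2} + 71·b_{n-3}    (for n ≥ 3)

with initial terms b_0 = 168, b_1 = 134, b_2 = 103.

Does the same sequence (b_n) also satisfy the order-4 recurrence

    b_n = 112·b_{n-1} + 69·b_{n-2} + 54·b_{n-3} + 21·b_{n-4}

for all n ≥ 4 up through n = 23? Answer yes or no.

no

Terms b_0..b_23: 168, 134, 103, 142, 216, 117, 168, 54, 183, 14, 136, 69, 168, 230, 7, 142, 56, 21, 168, 150, 87, 14, 232, 229
n=4: candidate gives 239, actual b_4 = 216 ✗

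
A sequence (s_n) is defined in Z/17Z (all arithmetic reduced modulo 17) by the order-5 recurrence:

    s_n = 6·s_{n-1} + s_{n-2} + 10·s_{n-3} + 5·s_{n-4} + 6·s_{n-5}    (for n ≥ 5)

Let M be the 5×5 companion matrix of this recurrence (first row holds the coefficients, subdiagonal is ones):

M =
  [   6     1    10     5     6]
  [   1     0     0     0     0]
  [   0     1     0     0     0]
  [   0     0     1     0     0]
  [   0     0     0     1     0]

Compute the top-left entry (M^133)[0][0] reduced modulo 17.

10

(M^133)[0][0] is the top entry after applying M 133 times to the unit state (1, 0, 0, 0, 0). Equivalently it is h_{137} for the auxiliary sequence (h_n) obeying the same recurrence with h_4 = 1 and h_i = 0 for 0 ≤ i < 4:
h_5 = 6·1 + 1·0 + 10·0 + 5·0 + 6·0 = 6
h_6 = 6·6 + 1·1 + 10·0 + 5·0 + 6·0 = 3
h_7 = 6·3 + 1·6 + 10·1 + 5·0 + 6·0 = 0
h_8 = 6·0 + 1·3 + 10·6 + 5·1 + 6·0 = 0
h_9 = 6·0 + 1·0 + 10·3 + 5·6 + 6·1 = 15
h_10 = 6·15 + 1·0 + 10·0 + 5·3 + 6·6 = 5
Continuing the recurrence:
  h_11 = 12;  h_12 = 6;  h_13 = 3;  h_14 = 4;  h_15 = 7;  h_16 = 8
  h_17 = 10;  h_18 = 6;  h_19 = 15;  h_20 = 6;  h_21 = 5;  h_22 = 4
  h_23 = 13;  h_24 = 14;  h_25 = 11;  h_26 = 5;  h_27 = 15;  h_28 = 13
  h_29 = 10;  h_30 = 8;  h_31 = 4;  h_32 = 15;  h_33 = 13;  h_34 = 12
  h_35 = 14;  h_36 = 2;  h_37 = 12;  h_38 = 12;  h_39 = 8;  h_40 = 2
  h_41 = 8;  h_42 = 7;  h_43 = 12;  h_44 = 13;  h_45 = 8;  h_46 = 9
  h_47 = 5;  h_48 = 1;  h_49 = 15;  h_50 = 13;  h_51 = 12;  h_52 = 15
  h_53 = 7;  h_54 = 9;  h_55 = 9;  h_56 = 8;  h_57 = 0;  h_58 = 15
  h_59 = 14;  h_60 = 6;  h_61 = 10;  h_62 = 9;  h_63 = 12;  h_64 = 6
  h_65 = 3;  h_66 = 11;  h_67 = 5;  h_68 = 3;  h_69 = 14;  h_70 = 6
  h_71 = 1;  h_72 = 10;  h_73 = 5;  h_74 = 11;  h_75 = 8;  h_76 = 12
  h_77 = 3;  h_78 = 8;  h_79 = 5;  h_80 = 6;  h_81 = 4;  h_82 = 2
  h_83 = 13;  h_84 = 10;  h_85 = 13;  h_86 = 14;  h_87 = 2;  h_88 = 12
  h_89 = 16;  h_90 = 4;  h_91 = 16;  h_92 = 9;  h_93 = 7;  h_94 = 4
  h_95 = 4;  h_96 = 1;  h_97 = 3;  h_98 = 2;  h_99 = 1;  h_100 = 16
  h_101 = 2;  h_102 = 15;  h_103 = 14;  h_104 = 1;  h_105 = 4;  h_106 = 14
  h_107 = 3;  h_108 = 8;  h_109 = 13;  h_110 = 6;  h_111 = 7;  h_112 = 15
  h_113 = 15;  h_114 = 11;  h_115 = 13;  h_116 = 16;  h_117 = 10;  h_118 = 11
  h_119 = 10;  h_120 = 6;  h_121 = 13;  h_122 = 10;  h_123 = 11;  h_124 = 7
  h_125 = 16;  h_126 = 1;  h_127 = 3;  h_128 = 8;  h_129 = 13;  h_130 = 13
  h_131 = 5;  h_132 = 10;  h_133 = 2;  h_134 = 11;  h_135 = 16
h_136 = 6·16 + 1·11 + 10·2 + 5·10 + 6·5 = 3
h_137 = 6·3 + 1·16 + 10·11 + 5·2 + 6·10 = 10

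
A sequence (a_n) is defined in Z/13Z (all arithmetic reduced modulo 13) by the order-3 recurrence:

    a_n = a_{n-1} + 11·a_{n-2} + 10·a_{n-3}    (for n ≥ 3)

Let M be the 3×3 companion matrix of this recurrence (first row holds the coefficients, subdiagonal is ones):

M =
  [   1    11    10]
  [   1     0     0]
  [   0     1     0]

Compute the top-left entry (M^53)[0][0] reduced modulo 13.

(M^53)[0][0] is the top entry after applying M 53 times to the unit state (1, 0, 0). Equivalently it is h_{55} for the auxiliary sequence (h_n) obeying the same recurrence with h_2 = 1 and h_i = 0 for 0 ≤ i < 2:
h_3 = 1·1 + 11·0 + 10·0 = 1
h_4 = 1·1 + 11·1 + 10·0 = 12
h_5 = 1·12 + 11·1 + 10·1 = 7
h_6 = 1·7 + 11·12 + 10·1 = 6
h_7 = 1·6 + 11·7 + 10·12 = 8
h_8 = 1·8 + 11·6 + 10·7 = 1
h_9 = 1·1 + 11·8 + 10·6 = 6
h_10 = 1·6 + 11·1 + 10·8 = 6
h_11 = 1·6 + 11·6 + 10·1 = 4
h_12 = 1·4 + 11·6 + 10·6 = 0
h_13 = 1·0 + 11·4 + 10·6 = 0
h_14 = 1·0 + 11·0 + 10·4 = 1
(h_12, h_13, h_14) = (0, 0, 1) = (h_0, h_1, h_2), so the sequence has period 12.
55 ≡ 7 (mod 12), hence h_55 = h_7 = 8.

8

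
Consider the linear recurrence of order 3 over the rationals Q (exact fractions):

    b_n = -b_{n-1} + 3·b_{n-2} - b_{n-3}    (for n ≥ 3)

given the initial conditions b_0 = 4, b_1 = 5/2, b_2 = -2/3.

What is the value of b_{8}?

b_3 = -1·-2/3 + 3·5/2 + -1·4 = 25/6
b_4 = -1·25/6 + 3·-2/3 + -1·5/2 = -26/3
b_5 = -1·-26/3 + 3·25/6 + -1·-2/3 = 131/6
b_6 = -1·131/6 + 3·-26/3 + -1·25/6 = -52
b_7 = -1·-52 + 3·131/6 + -1·-26/3 = 757/6
b_8 = -1·757/6 + 3·-52 + -1·131/6 = -304

-304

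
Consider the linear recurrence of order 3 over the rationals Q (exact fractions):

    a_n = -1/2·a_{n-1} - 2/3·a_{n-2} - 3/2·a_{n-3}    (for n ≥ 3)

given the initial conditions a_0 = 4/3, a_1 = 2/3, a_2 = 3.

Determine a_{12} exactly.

4186411/746496

a_3 = -1/2·3 + -2/3·2/3 + -3/2·4/3 = -71/18
a_4 = -1/2·-71/18 + -2/3·3 + -3/2·2/3 = -37/36
a_5 = -1/2·-37/36 + -2/3·-71/18 + -3/2·3 = -293/216
a_6 = -1/2·-293/216 + -2/3·-37/36 + -3/2·-71/18 = 3145/432
a_7 = -1/2·3145/432 + -2/3·-293/216 + -3/2·-37/36 = -3095/2592
a_8 = -1/2·-3095/2592 + -2/3·3145/432 + -3/2·-293/216 = -3839/1728
a_9 = -1/2·-3839/1728 + -2/3·-3095/2592 + -3/2·3145/432 = -280349/31104
a_10 = -1/2·-280349/31104 + -2/3·-3839/1728 + -3/2·-3095/2592 = 483905/62208
a_11 = -1/2·483905/62208 + -2/3·-280349/31104 + -3/2·-3839/1728 = 2034913/373248
a_12 = -1/2·2034913/373248 + -2/3·483905/62208 + -3/2·-280349/31104 = 4186411/746496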